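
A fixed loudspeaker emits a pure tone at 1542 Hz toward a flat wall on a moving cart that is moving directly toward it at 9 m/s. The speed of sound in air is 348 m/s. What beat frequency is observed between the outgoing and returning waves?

The flat wall on a moving cart first receives the wave as a moving observer: f₁ = f₀ · (v + u)/v = 1542 × (348 + 9)/348 ≈ 1581.9 Hz.
The reflection then acts as a moving source: f₂ = f₁ · v/(v − u) ≈ 1623.9 Hz.
Equivalently f₂ = f₀ · (v + u)/(v − u).
Beat frequency: |f₂ − f₀| = 2u·f₀/(v − u) = 2 × 9 × 1542/339 ≈ 82 Hz.

82 Hz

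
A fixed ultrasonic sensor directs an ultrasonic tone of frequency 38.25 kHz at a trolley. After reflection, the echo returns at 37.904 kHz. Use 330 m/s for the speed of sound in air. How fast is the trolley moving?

1.50 m/s

Double Doppler shift off a moving reflector: f₂ = f₀ · (v + u)/(v − u) (u > 0 toward emitter).
Rearranging, u = v · (f₂ − f₀)/(f₂ + f₀) = 330 × -0.346/76.154 ≈ -1.50 m/s.
So the trolley is moving at 1.50 m/s away from the emitter.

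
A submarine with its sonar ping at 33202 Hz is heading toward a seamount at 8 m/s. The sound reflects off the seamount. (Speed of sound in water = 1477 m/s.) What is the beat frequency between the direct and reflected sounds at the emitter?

The seamount receives the sound from a moving source: f₁ = f₀ · v/(v − v_e) = 33202 × 1477/1469 ≈ 33383 Hz.
On the return leg the submarine is a moving observer: f₂ = f₁ · (v + v_e)/v = 33383 × 1485/1477 ≈ 33564 Hz.
Equivalently f₂ = f₀ · (v + v_e)/(v − v_e).
Beat against the emitted tone: |f₂ − f₀| = 2v_e·f₀/(v − v_e) = 2 × 8 × 33202/1469 ≈ 362 Hz.

362 Hz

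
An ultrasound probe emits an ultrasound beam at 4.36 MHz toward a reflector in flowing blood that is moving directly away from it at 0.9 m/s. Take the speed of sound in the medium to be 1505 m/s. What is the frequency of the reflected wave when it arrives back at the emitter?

At the reflector in flowing blood (a moving observer), f₁ = f₀ · (v − u)/v = 4.36 × 1504.1/1505 ≈ 4.357 MHz.
The reflection then acts as a moving source: f₂ = f₁ · v/(v + u) ≈ 4.355 MHz.

4.355 MHz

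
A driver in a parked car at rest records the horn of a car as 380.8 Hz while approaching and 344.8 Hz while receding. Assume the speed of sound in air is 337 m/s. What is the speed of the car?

f₁/f₂ = (v + v_s)/(v − v_s), so v_s = v · (f₁ − f₂)/(f₁ + f₂).
v_s = 337 × (380.8 − 344.8)/(380.8 + 344.8) = 337 × 36.0/725.6 ≈ 16.7 m/s.

16.7 m/s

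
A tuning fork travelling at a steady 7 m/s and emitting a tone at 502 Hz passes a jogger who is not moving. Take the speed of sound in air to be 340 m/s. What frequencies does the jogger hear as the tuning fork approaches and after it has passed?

Approaching: f₁ = f · v/(v − v_s) = 502 × 340/333 ≈ 513 Hz.
Receding: f₂ = f · v/(v + v_s) = 502 × 340/347 ≈ 492 Hz.

513 Hz approaching; 492 Hz receding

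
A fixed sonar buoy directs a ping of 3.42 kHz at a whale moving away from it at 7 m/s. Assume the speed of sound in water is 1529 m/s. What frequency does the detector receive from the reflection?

3.39 kHz

At the whale (a moving observer), f₁ = f₀ · (v − u)/v = 3.42 × 1522/1529 ≈ 3.40 kHz.
The reflection then acts as a moving source: f₂ = f₁ · v/(v + u) ≈ 3.39 kHz.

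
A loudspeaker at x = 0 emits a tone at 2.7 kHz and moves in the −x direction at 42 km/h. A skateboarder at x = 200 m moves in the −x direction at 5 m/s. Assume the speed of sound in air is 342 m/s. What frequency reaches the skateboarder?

42 km/h = 11.67 m/s.
The observer lies on the +x side, so the source is heading away from the observer and the observer is heading toward the source.
Both move, so f' = f · (v + v_o)/(v + v_s).
f' = 2.7 × (342 + 5)/(342 + 11.67) = 2.7 × 347/353.67 ≈ 2.65 kHz.

2.65 kHz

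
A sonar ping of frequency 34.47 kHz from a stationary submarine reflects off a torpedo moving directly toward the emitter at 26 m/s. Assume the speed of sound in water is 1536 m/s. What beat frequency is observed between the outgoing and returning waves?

The torpedo first receives the wave as a moving observer: f₁ = f₀ · (v + u)/v = 34.47 × (1536 + 26)/1536 ≈ 35.053 kHz.
The reflection then acts as a moving source: f₂ = f₁ · v/(v − u) ≈ 35.657 kHz.
Equivalently f₂ = f₀ · (v + u)/(v − u).
Beat frequency (with f₀ = 34470 Hz): |f₂ − f₀| = 2u·f₀/(v − u) = 2 × 26 × 34470/1510 ≈ 1187 Hz.

1187 Hz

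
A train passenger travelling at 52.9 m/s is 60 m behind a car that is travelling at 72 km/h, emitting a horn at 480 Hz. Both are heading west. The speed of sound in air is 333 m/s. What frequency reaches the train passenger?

525 Hz

72 km/h = 20 m/s.
The train passenger is behind, so the car is moving away from it while the train passenger is moving toward the car.
With source receding and observer approaching, f' = f · (v + v_o)/(v + v_s).
f' = 480 × (333 + 52.9)/(333 + 20) = 480 × 385.9/353 ≈ 525 Hz.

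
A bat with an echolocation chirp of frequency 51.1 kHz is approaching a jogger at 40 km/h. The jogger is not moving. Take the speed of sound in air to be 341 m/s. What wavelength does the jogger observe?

6.46 mm

40 km/h = 11.11 m/s.
Only the source moves, toward the listener, so f' = f · v/(v − v_s).
f' = 51.1 × 341/(341 − 11.11) ≈ 52.8 kHz.
λ' = v/f' = 341/52821.1 ≈ 6.46 mm.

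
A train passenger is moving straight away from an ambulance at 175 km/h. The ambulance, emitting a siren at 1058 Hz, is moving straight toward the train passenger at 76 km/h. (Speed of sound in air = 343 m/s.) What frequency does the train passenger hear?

968 Hz

76 km/h = 21.11 m/s; 175 km/h = 48.61 m/s.
Both move, so f' = f · (v − v_o)/(v − v_s).
f' = 1058 × (343 − 48.61)/(343 − 21.11) = 1058 × 294.39/321.89 ≈ 968 Hz.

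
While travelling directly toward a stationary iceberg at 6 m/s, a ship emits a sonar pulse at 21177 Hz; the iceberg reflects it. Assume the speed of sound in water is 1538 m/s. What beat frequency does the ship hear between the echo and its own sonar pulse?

The iceberg receives the sound from a moving source: f₁ = f₀ · v/(v − v_e) = 21177 × 1538/1532 ≈ 21259.9 Hz.
On the return leg the ship is a moving observer: f₂ = f₁ · (v + v_e)/v = 21259.9 × 1544/1538 ≈ 21342.9 Hz.
Equivalently f₂ = f₀ · (v + v_e)/(v − v_e).
Beat against the emitted tone: |f₂ − f₀| = 2v_e·f₀/(v − v_e) = 2 × 6 × 21177/1532 ≈ 166 Hz.

166 Hz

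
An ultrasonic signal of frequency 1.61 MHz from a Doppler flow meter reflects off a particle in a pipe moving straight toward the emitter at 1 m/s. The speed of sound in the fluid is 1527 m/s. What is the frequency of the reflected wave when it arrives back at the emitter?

1.6121 MHz

The particle in a pipe first receives the wave as a moving observer: f₁ = f₀ · (v + u)/v = 1.61 × (1527 + 1)/1527 ≈ 1.6111 MHz.
On reflection it acts as a source moving toward the stationary detector: f₂ = f₁ · v/(v − u) = 1.6111 × 1527/1526 ≈ 1.6121 MHz.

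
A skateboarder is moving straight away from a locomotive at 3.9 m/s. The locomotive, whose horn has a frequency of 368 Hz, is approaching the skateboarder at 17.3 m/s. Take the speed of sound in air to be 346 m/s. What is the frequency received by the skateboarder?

Both move, so f' = f · (v − v_o)/(v − v_s).
f' = 368 × (346 − 3.9)/(346 − 17.3) = 368 × 342.1/328.7 ≈ 383 Hz.

383 Hz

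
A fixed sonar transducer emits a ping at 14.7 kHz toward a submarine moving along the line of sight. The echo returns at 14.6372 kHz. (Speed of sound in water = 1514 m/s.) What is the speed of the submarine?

3.2 m/s

Double Doppler shift off a moving reflector: f₂ = f₀ · (v + u)/(v − u) (u > 0 toward emitter).
Rearranging, u = v · (f₂ − f₀)/(f₂ + f₀) = 1514 × -0.0628/29.3372 ≈ -3.2 m/s.
So the submarine is moving at 3.2 m/s away from the emitter.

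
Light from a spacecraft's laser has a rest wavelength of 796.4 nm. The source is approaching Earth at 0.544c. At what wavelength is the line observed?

432.8 nm

Relativistic Doppler for wavelength: λ' = λ₀ · √((1 − β)/(1 + β)).
λ' = 796.4 × √(0.4560/1.5440) = 796.4 × 0.54345 ≈ 432.8 nm.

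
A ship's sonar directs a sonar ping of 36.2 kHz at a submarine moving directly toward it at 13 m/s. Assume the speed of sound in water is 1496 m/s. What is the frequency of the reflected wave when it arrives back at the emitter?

36.8 kHz

At the submarine (a moving observer), f₁ = f₀ · (v + u)/v = 36.2 × 1509/1496 ≈ 36.5 kHz.
On reflection it acts as a source moving toward the stationary detector: f₂ = f₁ · v/(v − u) = 36.5 × 1496/1483 ≈ 36.8 kHz.
Equivalently f₂ = f₀ · (v + u)/(v − u).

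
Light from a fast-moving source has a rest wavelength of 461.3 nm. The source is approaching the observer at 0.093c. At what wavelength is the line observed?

420.2 nm

Relativistic Doppler for wavelength: λ' = λ₀ · √((1 − β)/(1 + β)).
λ' = 461.3 × √(0.9070/1.0930) = 461.3 × 0.91095 ≈ 420.2 nm.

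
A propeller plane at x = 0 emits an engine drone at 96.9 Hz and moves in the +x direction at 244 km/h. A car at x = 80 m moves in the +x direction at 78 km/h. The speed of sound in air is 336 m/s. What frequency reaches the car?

114 Hz

244 km/h = 67.78 m/s; 78 km/h = 21.67 m/s.
The observer lies on the +x side, so the source is heading toward the observer and the observer is heading away from the source.
Both move, so f' = f · (v − v_o)/(v − v_s).
f' = 96.9 × (336 − 21.67)/(336 − 67.78) = 96.9 × 314.33/268.22 ≈ 114 Hz.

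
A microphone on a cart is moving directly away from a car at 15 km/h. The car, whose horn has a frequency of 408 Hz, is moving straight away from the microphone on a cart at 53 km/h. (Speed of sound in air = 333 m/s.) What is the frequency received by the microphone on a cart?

53 km/h = 14.72 m/s; 15 km/h = 4.167 m/s.
General Doppler shift: f' = f · (v − v_o)/(v + v_s).
f' = 408 × (333 − 4.167)/(333 + 14.72) = 408 × 328.83/347.72 ≈ 386 Hz.

386 Hz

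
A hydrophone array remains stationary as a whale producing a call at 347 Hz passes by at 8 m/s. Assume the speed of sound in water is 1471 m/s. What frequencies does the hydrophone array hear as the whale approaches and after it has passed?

Approaching: f₁ = f · v/(v − v_s) = 347 × 1471/1463 ≈ 349 Hz.
Receding: f₂ = f · v/(v + v_s) = 347 × 1471/1479 ≈ 345 Hz.

349 Hz approaching; 345 Hz receding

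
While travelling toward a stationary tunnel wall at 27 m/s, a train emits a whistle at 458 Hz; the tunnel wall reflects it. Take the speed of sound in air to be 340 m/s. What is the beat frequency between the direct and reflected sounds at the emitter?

The tunnel wall receives the sound from a moving source: f₁ = f₀ · v/(v − v_e) = 458 × 340/313 ≈ 497.5 Hz.
On the return leg the train is a moving observer: f₂ = f₁ · (v + v_e)/v = 497.5 × 367/340 ≈ 537.0 Hz.
Equivalently f₂ = f₀ · (v + v_e)/(v − v_e).
Beat against the emitted tone: |f₂ − f₀| = 2v_e·f₀/(v − v_e) = 2 × 27 × 458/313 ≈ 79 Hz.

79 Hz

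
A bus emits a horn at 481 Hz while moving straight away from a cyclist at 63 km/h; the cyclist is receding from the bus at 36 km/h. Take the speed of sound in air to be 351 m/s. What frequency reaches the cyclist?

63 km/h = 17.5 m/s; 36 km/h = 10 m/s.
With source receding and observer receding, f' = f · (v − v_o)/(v + v_s).
f' = 481 × (351 − 10)/(351 + 17.5) = 481 × 341/368.5 ≈ 445 Hz.

445 Hz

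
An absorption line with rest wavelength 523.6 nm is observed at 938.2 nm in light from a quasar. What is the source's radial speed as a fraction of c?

λ'/λ₀ = 1.7918 > 1 (redshift), so the source is receding.
λ'/λ₀ = √((1 + β)/(1 − β)) for a receding source ⇒ β = (r² − 1)/(r² + 1) with r = λ'/λ₀.
β = (3.2106 − 1)/(3.2106 + 1) ≈ 0.525.

0.525c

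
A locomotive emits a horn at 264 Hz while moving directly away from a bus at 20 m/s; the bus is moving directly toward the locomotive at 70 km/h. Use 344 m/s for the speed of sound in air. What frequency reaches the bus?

70 km/h = 19.44 m/s.
General Doppler shift: f' = f · (v + v_o)/(v + v_s).
f' = 264 × (344 + 19.44)/(344 + 20) = 264 × 363.44/364 ≈ 264 Hz.

264 Hz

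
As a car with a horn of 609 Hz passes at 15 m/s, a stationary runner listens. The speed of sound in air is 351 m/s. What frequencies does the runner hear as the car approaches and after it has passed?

Approaching: f₁ = f · v/(v − v_s) = 609 × 351/336 ≈ 636 Hz.
Receding: f₂ = f · v/(v + v_s) = 609 × 351/366 ≈ 584 Hz.

636 Hz approaching; 584 Hz receding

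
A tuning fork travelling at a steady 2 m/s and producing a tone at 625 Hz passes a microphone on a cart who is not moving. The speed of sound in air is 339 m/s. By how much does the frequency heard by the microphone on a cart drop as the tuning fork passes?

Approaching: f₁ = f · v/(v − v_s) = 625 × 339/337 ≈ 628.71 Hz.
Receding: f₂ = f · v/(v + v_s) = 625 × 339/341 ≈ 621.33 Hz.
Drop: f₁ − f₂ = 2f·v·v_s/(v² − v_s²) = 2 × 625 × 339 × 2/(339² − 2²) ≈ 7.37 Hz.

7.37 Hz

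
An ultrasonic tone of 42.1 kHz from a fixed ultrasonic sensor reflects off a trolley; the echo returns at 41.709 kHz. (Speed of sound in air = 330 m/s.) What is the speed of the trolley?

Double Doppler shift off a moving reflector: f₂ = f₀ · (v + u)/(v − u) (u > 0 toward emitter).
Rearranging, u = v · (f₂ − f₀)/(f₂ + f₀) = 330 × -0.391/83.809 ≈ -1.54 m/s.
So the trolley is moving at 1.54 m/s away from the emitter.

1.54 m/s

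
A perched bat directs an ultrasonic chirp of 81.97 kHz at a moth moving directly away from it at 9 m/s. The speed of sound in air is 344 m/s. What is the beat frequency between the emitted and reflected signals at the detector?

4180 Hz

At the moth (a moving observer), f₁ = f₀ · (v − u)/v = 81.97 × 335/344 ≈ 79.83 kHz.
On reflection it acts as a source moving away from the stationary detector: f₂ = f₁ · v/(v + u) = 79.83 × 344/353 ≈ 77.79 kHz.
Equivalently f₂ = f₀ · (v − u)/(v + u).
Beat frequency (with f₀ = 81970 Hz): |f₂ − f₀| = 2u·f₀/(v + u) = 2 × 9 × 81970/353 ≈ 4180 Hz.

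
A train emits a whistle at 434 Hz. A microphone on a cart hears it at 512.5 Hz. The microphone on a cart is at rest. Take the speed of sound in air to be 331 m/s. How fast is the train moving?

51 m/s

f' > f, so the train is approaching.
f' = f · v/(v − v_s) ⇒ v_s = v · |1 − f/f'|.
v_s = 331 × |1 − 434/512.5| = 331 × 0.1532 ≈ 51 m/s.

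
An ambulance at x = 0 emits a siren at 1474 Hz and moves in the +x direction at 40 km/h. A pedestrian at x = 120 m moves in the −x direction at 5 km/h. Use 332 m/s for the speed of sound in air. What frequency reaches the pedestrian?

40 km/h = 11.11 m/s; 5 km/h = 1.389 m/s.
The observer lies on the +x side, so the source is heading toward the observer and the observer is heading toward the source.
Both move, so f' = f · (v + v_o)/(v − v_s).
f' = 1474 × (332 + 1.389)/(332 − 11.11) = 1474 × 333.39/320.89 ≈ 1531 Hz.

1531 Hz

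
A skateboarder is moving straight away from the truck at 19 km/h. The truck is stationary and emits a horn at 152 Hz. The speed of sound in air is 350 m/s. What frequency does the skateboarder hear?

150 Hz

19 km/h = 5.278 m/s.
Moving observer, stationary source: f' = f · (v − v_o)/v.
f' = 152 × (350 − 5.278)/350 = 152 × 344.72/350 ≈ 150 Hz.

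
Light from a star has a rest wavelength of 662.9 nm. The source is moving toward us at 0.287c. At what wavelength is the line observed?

493.4 nm

Relativistic Doppler for wavelength: λ' = λ₀ · √((1 − β)/(1 + β)).
λ' = 662.9 × √(0.7130/1.2870) = 662.9 × 0.74431 ≈ 493.4 nm.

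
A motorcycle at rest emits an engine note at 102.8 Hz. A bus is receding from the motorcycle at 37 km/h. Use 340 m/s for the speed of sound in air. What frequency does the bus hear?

37 km/h = 10.28 m/s.
Moving observer, stationary source: f' = f · (v − v_o)/v.
f' = 102.8 × (340 − 10.28)/340 = 102.8 × 329.72/340 ≈ 100 Hz.

100 Hz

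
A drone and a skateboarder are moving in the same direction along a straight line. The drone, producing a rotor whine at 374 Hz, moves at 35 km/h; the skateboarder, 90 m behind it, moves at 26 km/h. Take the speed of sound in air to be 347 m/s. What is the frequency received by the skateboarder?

35 km/h = 9.722 m/s; 26 km/h = 7.222 m/s.
The skateboarder is behind, so the drone is moving away from it while the skateboarder is moving toward the drone.
Both move, so f' = f · (v + v_o)/(v + v_s).
f' = 374 × (347 + 7.222)/(347 + 9.722) = 374 × 354.22/356.72 ≈ 371 Hz.

371 Hz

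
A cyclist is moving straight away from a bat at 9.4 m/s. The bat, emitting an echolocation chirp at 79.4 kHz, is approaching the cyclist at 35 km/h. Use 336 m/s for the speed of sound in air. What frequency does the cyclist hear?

35 km/h = 9.722 m/s.
General Doppler shift: f' = f · (v − v_o)/(v − v_s).
f' = 79.4 × (336 − 9.4)/(336 − 9.722) = 79.4 × 326.6/326.28 ≈ 79.5 kHz.

79.5 kHz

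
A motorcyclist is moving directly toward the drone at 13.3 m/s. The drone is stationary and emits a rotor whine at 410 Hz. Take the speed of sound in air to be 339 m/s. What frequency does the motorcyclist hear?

Moving observer, stationary source: f' = f · (v + v_o)/v.
f' = 410 × (339 + 13.3)/339 = 410 × 352.3/339 ≈ 426 Hz.

426 Hz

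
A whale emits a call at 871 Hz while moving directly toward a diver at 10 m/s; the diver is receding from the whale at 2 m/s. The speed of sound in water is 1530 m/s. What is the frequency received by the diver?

With source approaching and observer receding, f' = f · (v − v_o)/(v − v_s).
f' = 871 × (1530 − 2)/(1530 − 10) = 871 × 1528/1520 ≈ 876 Hz.

876 Hz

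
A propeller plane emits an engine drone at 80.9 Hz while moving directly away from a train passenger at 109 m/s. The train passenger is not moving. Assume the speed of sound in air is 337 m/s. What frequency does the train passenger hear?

Only the source moves, away from the listener, so f' = f · v/(v + v_s).
f' = 80.9 × 337/(337 + 109) = 80.9 × 337/446 ≈ 61 Hz.

61 Hz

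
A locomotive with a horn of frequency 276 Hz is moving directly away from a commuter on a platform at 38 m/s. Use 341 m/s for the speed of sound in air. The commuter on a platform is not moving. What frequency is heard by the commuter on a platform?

248 Hz

Moving source, stationary observer: f' = f · v/(v + v_s) since the source is receding.
f' = 276 × 341/(341 + 38) = 276 × 341/379 ≈ 248 Hz.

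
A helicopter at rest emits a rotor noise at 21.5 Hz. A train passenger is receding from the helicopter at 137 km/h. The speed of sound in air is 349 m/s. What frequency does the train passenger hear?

137 km/h = 38.06 m/s.
Moving observer, stationary source: f' = f · (v − v_o)/v.
f' = 21.5 × (349 − 38.06)/349 = 21.5 × 310.94/349 ≈ 19.2 Hz.

19.2 Hz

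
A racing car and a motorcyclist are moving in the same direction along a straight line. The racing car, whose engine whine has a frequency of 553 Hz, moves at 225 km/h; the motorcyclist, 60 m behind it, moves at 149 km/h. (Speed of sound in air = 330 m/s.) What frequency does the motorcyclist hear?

523 Hz

225 km/h = 62.5 m/s; 149 km/h = 41.39 m/s.
The motorcyclist is behind, so the racing car is moving away from it while the motorcyclist is moving toward the racing car.
With source receding and observer approaching, f' = f · (v + v_o)/(v + v_s).
f' = 553 × (330 + 41.39)/(330 + 62.5) = 553 × 371.39/392.5 ≈ 523 Hz.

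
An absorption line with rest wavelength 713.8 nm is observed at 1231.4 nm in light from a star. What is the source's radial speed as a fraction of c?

λ'/λ₀ = 1.7251 > 1 (redshift), so the source is receding.
λ'/λ₀ = √((1 + β)/(1 − β)) for a receding source ⇒ β = (r² − 1)/(r² + 1) with r = λ'/λ₀.
β = (2.9761 − 1)/(2.9761 + 1) ≈ 0.497.

0.497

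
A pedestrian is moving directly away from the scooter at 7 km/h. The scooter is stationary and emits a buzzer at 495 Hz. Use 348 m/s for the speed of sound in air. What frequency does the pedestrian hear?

7 km/h = 1.944 m/s.
Only the observer moves, away from the source, so f' = f · (v − v_o)/v.
f' = 495 × (348 − 1.944)/348 = 495 × 346.06/348 ≈ 492 Hz.

492 Hz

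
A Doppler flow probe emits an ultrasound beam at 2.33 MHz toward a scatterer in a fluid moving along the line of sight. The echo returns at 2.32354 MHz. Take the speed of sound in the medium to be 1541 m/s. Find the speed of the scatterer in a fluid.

2.14 m/s

Double Doppler shift off a moving reflector: f₂ = f₀ · (v + u)/(v − u) (u > 0 toward emitter).
Rearranging, u = v · (f₂ − f₀)/(f₂ + f₀) = 1541 × -0.00646/4.65354 ≈ -2.14 m/s.
So the scatterer in a fluid is moving at 2.14 m/s away from the emitter.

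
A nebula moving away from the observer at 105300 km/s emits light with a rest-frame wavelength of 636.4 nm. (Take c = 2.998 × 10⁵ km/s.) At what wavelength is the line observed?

β = v/c = 105300/299800 = 0.3512.
Relativistic Doppler for wavelength: λ' = λ₀ · √((1 + β)/(1 − β)).
λ' = 636.4 × √(1.3512/0.6488) = 636.4 × 1.44318 ≈ 918.4 nm.

918.4 nm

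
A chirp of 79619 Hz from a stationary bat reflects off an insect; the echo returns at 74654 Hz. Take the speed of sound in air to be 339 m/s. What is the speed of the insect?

10.9 m/s

Double Doppler shift off a moving reflector: f₂ = f₀ · (v + u)/(v − u) (u > 0 toward emitter).
Rearranging, u = v · (f₂ − f₀)/(f₂ + f₀) = 339 × -4965/154273 ≈ -10.9 m/s.
So the insect is moving at 10.9 m/s away from the emitter.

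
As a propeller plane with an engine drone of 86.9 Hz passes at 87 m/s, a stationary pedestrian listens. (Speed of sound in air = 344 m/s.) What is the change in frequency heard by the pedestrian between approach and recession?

Approaching: f₁ = f · v/(v − v_s) = 86.9 × 344/257 ≈ 116.3 Hz.
Receding: f₂ = f · v/(v + v_s) = 86.9 × 344/431 ≈ 69.4 Hz.
Drop: f₁ − f₂ = 2f·v·v_s/(v² − v_s²) = 2 × 86.9 × 344 × 87/(344² − 87²) ≈ 47.0 Hz.

47.0 Hz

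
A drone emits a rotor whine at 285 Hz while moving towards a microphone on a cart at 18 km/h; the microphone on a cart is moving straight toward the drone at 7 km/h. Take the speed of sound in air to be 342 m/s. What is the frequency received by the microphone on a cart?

18 km/h = 5 m/s; 7 km/h = 1.944 m/s.
With source approaching and observer approaching, f' = f · (v + v_o)/(v − v_s).
f' = 285 × (342 + 1.944)/(342 − 5) = 285 × 343.94/337 ≈ 291 Hz.

291 Hz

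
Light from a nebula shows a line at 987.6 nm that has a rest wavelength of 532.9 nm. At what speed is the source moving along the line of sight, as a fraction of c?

0.549

λ'/λ₀ = 1.8533 > 1 (redshift), so the source is receding.
λ'/λ₀ = √((1 + β)/(1 − β)) for a receding source ⇒ β = (r² − 1)/(r² + 1) with r = λ'/λ₀.
β = (3.4346 − 1)/(3.4346 + 1) ≈ 0.549.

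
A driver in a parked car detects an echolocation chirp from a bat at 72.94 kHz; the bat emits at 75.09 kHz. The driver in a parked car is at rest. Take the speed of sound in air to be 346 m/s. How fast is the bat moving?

f' < f, so the bat is receding.
f' = f · v/(v + v_s) ⇒ v_s = v · |1 − f/f'|.
v_s = 346 × |1 − 75.09/72.94| = 346 × 0.02948 ≈ 10.2 m/s.

10.2 m/s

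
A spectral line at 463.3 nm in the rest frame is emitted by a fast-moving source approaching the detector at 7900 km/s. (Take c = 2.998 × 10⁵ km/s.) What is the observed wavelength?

451.2 nm

β = v/c = 7900/299800 = 0.0264.
Relativistic Doppler for wavelength: λ' = λ₀ · √((1 − β)/(1 + β)).
λ' = 463.3 × √(0.9736/1.0264) = 463.3 × 0.97399 ≈ 451.2 nm.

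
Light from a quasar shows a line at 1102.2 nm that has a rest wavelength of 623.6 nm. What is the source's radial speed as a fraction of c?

0.515c

λ'/λ₀ = 1.7675 > 1 (redshift), so the source is receding.
λ'/λ₀ = √((1 + β)/(1 − β)) for a receding source ⇒ β = (r² − 1)/(r² + 1) with r = λ'/λ₀.
β = (3.1240 − 1)/(3.1240 + 1) ≈ 0.515.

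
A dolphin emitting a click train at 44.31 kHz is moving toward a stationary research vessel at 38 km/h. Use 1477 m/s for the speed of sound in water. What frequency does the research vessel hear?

38 km/h = 10.56 m/s.
Only the source moves, toward the listener, so f' = f · v/(v − v_s).
f' = 44.31 × 1477/(1477 − 10.56) = 44.31 × 1477/1466 ≈ 44.6 kHz.

44.6 kHz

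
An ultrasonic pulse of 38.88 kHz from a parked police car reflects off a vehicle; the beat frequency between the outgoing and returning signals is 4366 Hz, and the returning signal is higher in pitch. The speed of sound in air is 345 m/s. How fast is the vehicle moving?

18.3 m/s

Double Doppler shift off a moving reflector: f₂ = f₀ · (v + u)/(v − u) (u > 0 toward emitter).
Returning signal is higher, so f₂ = f₀ + Δf = 38880 + 4366 = 43246 Hz.
Rearranging, u = v · (f₂ − f₀)/(f₂ + f₀) = 345 × 4366/82126 ≈ 18.3 m/s.
So the vehicle is moving at 18.3 m/s toward the emitter.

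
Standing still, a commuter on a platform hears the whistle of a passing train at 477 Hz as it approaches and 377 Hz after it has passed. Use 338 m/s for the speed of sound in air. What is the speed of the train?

40 m/s

f₁/f₂ = (v + v_s)/(v − v_s), so v_s = v · (f₁ − f₂)/(f₁ + f₂).
v_s = 338 × (477 − 377)/(477 + 377) = 338 × 100/854 ≈ 40 m/s.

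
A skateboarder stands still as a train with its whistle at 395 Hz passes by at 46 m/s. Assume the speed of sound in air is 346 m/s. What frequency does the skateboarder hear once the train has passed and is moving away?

349 Hz

Receding: f₂ = f · v/(v + v_s) = 395 × 346/392 ≈ 349 Hz.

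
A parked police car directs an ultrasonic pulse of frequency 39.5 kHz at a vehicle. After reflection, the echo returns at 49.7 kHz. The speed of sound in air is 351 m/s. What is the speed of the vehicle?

40 m/s

Double Doppler shift off a moving reflector: f₂ = f₀ · (v + u)/(v − u) (u > 0 toward emitter).
Rearranging, u = v · (f₂ − f₀)/(f₂ + f₀) = 351 × 10.2/89.2 ≈ 40 m/s.
So the vehicle is moving at 40 m/s toward the emitter.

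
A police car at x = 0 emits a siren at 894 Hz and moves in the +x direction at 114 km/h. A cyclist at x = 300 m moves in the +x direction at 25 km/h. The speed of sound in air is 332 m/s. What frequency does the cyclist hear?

114 km/h = 31.67 m/s; 25 km/h = 6.944 m/s.
The observer lies on the +x side, so the source is heading toward the observer and the observer is heading away from the source.
With source approaching and observer receding, f' = f · (v − v_o)/(v − v_s).
f' = 894 × (332 − 6.944)/(332 − 31.67) = 894 × 325.06/300.33 ≈ 968 Hz.

968 Hz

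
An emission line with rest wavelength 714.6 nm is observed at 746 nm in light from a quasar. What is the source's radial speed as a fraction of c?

0.043

λ'/λ₀ = 1.0439 > 1 (redshift), so the source is receding.
λ'/λ₀ = √((1 + β)/(1 − β)) for a receding source ⇒ β = (r² − 1)/(r² + 1) with r = λ'/λ₀.
β = (1.0898 − 1)/(1.0898 + 1) ≈ 0.043.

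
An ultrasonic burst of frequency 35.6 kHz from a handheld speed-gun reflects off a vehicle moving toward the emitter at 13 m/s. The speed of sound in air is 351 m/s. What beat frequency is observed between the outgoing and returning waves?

The vehicle first receives the wave as a moving observer: f₁ = f₀ · (v + u)/v = 35.6 × (351 + 13)/351 ≈ 36.92 kHz.
On reflection it acts as a source moving toward the stationary detector: f₂ = f₁ · v/(v − u) = 36.92 × 351/338 ≈ 38.34 kHz.
Equivalently f₂ = f₀ · (v + u)/(v − u).
Beat frequency (with f₀ = 35600 Hz): |f₂ − f₀| = 2u·f₀/(v − u) = 2 × 13 × 35600/338 ≈ 2738 Hz.

2738 Hz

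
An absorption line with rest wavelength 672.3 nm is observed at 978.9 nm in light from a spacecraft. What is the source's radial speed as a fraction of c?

λ'/λ₀ = 1.4560 > 1 (redshift), so the source is receding.
λ'/λ₀ = √((1 + β)/(1 − β)) for a receding source ⇒ β = (r² − 1)/(r² + 1) with r = λ'/λ₀.
β = (2.1201 − 1)/(2.1201 + 1) ≈ 0.359.

0.359c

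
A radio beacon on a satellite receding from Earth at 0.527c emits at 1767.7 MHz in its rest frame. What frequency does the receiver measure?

Relativistic Doppler for frequency: f' = f₀ · √((1 − β)/(1 + β)).
f' = 1767.7 × √(0.4730/1.5270) = 1767.7 × 0.55656 ≈ 983.8 MHz.

983.8 MHz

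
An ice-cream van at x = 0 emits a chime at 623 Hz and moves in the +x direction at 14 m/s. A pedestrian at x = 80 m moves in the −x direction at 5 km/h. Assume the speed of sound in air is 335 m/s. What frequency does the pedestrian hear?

653 Hz

5 km/h = 1.389 m/s.
The observer lies on the +x side, so the source is heading toward the observer and the observer is heading toward the source.
Both move, so f' = f · (v + v_o)/(v − v_s).
f' = 623 × (335 + 1.389)/(335 − 14) = 623 × 336.39/321 ≈ 653 Hz.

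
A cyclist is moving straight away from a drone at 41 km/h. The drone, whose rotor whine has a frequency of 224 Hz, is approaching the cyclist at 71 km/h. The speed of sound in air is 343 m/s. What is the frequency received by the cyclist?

230 Hz

71 km/h = 19.72 m/s; 41 km/h = 11.39 m/s.
With source approaching and observer receding, f' = f · (v − v_o)/(v − v_s).
f' = 224 × (343 − 11.39)/(343 − 19.72) = 224 × 331.61/323.28 ≈ 230 Hz.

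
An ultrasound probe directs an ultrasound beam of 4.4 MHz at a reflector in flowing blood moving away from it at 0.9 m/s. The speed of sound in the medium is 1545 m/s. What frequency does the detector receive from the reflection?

The reflector in flowing blood first receives the wave as a moving observer: f₁ = f₀ · (v − u)/v = 4.4 × (1545 − 0.9)/1545 ≈ 4.397 MHz.
On reflection it acts as a source moving away from the stationary detector: f₂ = f₁ · v/(v + u) = 4.397 × 1545/1545.9 ≈ 4.395 MHz.

4.395 MHz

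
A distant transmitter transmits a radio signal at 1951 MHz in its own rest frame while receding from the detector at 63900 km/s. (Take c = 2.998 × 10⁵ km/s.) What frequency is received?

β = v/c = 63900/299800 = 0.2131.
Relativistic Doppler for frequency: f' = f₀ · √((1 − β)/(1 + β)).
f' = 1951 × √(0.7869/1.2131) = 1951 × 0.80536 ≈ 1571.3 MHz.

1571.3 MHz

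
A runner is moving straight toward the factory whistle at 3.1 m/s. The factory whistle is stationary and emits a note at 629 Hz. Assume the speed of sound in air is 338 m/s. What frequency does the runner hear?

Only the observer moves, toward the source, so f' = f · (v + v_o)/v.
f' = 629 × (338 + 3.1)/338 = 629 × 341.1/338 ≈ 635 Hz.

635 Hz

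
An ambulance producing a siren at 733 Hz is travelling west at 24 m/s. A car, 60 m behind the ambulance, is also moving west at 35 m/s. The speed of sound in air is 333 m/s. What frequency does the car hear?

The car is behind, so the ambulance is moving away from it while the car is moving toward the ambulance.
Both move, so f' = f · (v + v_o)/(v + v_s).
f' = 733 × (333 + 35)/(333 + 24) = 733 × 368/357 ≈ 756 Hz.

756 Hz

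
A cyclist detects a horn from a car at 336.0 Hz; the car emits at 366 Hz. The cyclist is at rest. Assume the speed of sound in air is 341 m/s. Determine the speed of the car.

30 m/s

f' < f, so the car is receding.
f' = f · v/(v + v_s) ⇒ v_s = v · |1 − f/f'|.
v_s = 341 × |1 − 366/336.0| = 341 × 0.08929 ≈ 30 m/s.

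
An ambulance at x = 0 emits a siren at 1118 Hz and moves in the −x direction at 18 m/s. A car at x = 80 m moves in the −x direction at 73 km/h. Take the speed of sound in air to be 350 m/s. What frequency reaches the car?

1125 Hz

73 km/h = 20.28 m/s.
The observer lies on the +x side, so the source is heading away from the observer and the observer is heading toward the source.
General Doppler shift: f' = f · (v + v_o)/(v + v_s).
f' = 1118 × (350 + 20.28)/(350 + 18) = 1118 × 370.28/368 ≈ 1125 Hz.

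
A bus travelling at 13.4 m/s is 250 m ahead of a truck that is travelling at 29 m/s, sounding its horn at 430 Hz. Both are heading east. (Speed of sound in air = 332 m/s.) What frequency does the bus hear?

The bus is ahead, so the truck is moving toward it while the bus is moving away from the truck.
General Doppler shift: f' = f · (v − v_o)/(v − v_s).
f' = 430 × (332 − 13.4)/(332 − 29) = 430 × 318.6/303 ≈ 452 Hz.

452 Hz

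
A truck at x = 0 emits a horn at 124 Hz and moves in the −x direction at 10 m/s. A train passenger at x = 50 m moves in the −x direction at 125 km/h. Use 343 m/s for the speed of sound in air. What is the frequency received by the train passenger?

133 Hz

125 km/h = 34.72 m/s.
The observer lies on the +x side, so the source is heading away from the observer and the observer is heading toward the source.
Both move, so f' = f · (v + v_o)/(v + v_s).
f' = 124 × (343 + 34.72)/(343 + 10) = 124 × 377.72/353 ≈ 133 Hz.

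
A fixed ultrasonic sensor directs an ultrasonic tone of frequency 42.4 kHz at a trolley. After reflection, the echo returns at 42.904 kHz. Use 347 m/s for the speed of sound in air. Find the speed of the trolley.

2.05 m/s

Double Doppler shift off a moving reflector: f₂ = f₀ · (v + u)/(v − u) (u > 0 toward emitter).
Rearranging, u = v · (f₂ − f₀)/(f₂ + f₀) = 347 × 0.504/85.304 ≈ 2.05 m/s.
So the trolley is moving at 2.05 m/s toward the emitter.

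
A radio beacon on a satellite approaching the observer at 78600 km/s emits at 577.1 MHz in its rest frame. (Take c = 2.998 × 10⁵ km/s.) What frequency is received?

β = v/c = 78600/299800 = 0.2622.
Relativistic Doppler for frequency: f' = f₀ · √((1 + β)/(1 − β)).
f' = 577.1 × √(1.2622/0.7378) = 577.1 × 1.30793 ≈ 754.8 MHz.

754.8 MHz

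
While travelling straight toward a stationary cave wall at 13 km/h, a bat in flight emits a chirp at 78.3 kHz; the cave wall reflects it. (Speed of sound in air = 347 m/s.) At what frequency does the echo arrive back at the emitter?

79.9 kHz

13 km/h = 3.611 m/s.
The cave wall receives the sound from a moving source: f₁ = f₀ · v/(v − v_e) = 78.3 × 347/343.39 ≈ 79.1 kHz.
On the return leg the bat in flight is a moving observer: f₂ = f₁ · (v + v_e)/v = 79.1 × 350.61/347 ≈ 79.9 kHz.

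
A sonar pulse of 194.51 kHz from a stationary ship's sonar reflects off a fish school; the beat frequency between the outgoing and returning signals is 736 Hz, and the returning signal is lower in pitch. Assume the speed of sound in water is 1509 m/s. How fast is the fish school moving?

2.86 m/s

Double Doppler shift off a moving reflector: f₂ = f₀ · (v + u)/(v − u) (u > 0 toward emitter).
Returning signal is lower, so f₂ = f₀ − Δf = 194510 − 736 = 193774 Hz.
Rearranging, u = v · (f₂ − f₀)/(f₂ + f₀) = 1509 × -736/388284 ≈ -2.86 m/s.
So the fish school is moving at 2.86 m/s away from the emitter.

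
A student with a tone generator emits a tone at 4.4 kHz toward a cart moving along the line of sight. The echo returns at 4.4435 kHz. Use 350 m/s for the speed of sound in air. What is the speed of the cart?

Double Doppler shift off a moving reflector: f₂ = f₀ · (v + u)/(v − u) (u > 0 toward emitter).
Rearranging, u = v · (f₂ − f₀)/(f₂ + f₀) = 350 × 0.0435/8.8435 ≈ 1.72 m/s.
So the cart is moving at 1.72 m/s toward the emitter.

1.72 m/s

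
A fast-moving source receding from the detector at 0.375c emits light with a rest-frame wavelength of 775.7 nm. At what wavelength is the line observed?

Relativistic Doppler for wavelength: λ' = λ₀ · √((1 + β)/(1 − β)).
λ' = 775.7 × √(1.3750/0.6250) = 775.7 × 1.48324 ≈ 1150.5 nm.

1150.5 nm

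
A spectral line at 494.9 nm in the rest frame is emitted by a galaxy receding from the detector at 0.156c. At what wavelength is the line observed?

579.2 nm

Relativistic Doppler for wavelength: λ' = λ₀ · √((1 + β)/(1 − β)).
λ' = 494.9 × √(1.1560/0.8440) = 494.9 × 1.17033 ≈ 579.2 nm.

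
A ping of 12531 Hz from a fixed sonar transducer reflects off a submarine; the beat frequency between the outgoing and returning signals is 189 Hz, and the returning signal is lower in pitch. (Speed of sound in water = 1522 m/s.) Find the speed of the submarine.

11.6 m/s

Double Doppler shift off a moving reflector: f₂ = f₀ · (v + u)/(v − u) (u > 0 toward emitter).
Returning signal is lower, so f₂ = f₀ − Δf = 12531 − 189 = 12342 Hz.
Rearranging, u = v · (f₂ − f₀)/(f₂ + f₀) = 1522 × -189/24873 ≈ -11.6 m/s.
So the submarine is moving at 11.6 m/s away from the emitter.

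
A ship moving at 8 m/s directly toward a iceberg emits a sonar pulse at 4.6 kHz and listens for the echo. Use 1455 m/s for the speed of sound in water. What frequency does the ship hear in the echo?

The iceberg receives the sound from a moving source: f₁ = f₀ · v/(v − v_e) = 4.6 × 1455/1447 ≈ 4.63 kHz.
On the return leg the ship is a moving observer: f₂ = f₁ · (v + v_e)/v = 4.63 × 1463/1455 ≈ 4.65 kHz.
Equivalently f₂ = f₀ · (v + v_e)/(v − v_e).

4.65 kHz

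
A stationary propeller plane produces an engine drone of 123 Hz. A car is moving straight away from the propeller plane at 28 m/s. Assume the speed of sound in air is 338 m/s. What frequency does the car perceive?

113 Hz

Moving observer, stationary source: f' = f · (v − v_o)/v.
f' = 123 × (338 − 28)/338 = 123 × 310/338 ≈ 113 Hz.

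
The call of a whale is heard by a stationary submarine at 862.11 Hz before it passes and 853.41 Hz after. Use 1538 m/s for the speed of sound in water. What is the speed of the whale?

f₁/f₂ = (v + v_s)/(v − v_s), so v_s = v · (f₁ − f₂)/(f₁ + f₂).
v_s = 1538 × (862.11 − 853.41)/(862.11 + 853.41) = 1538 × 8.70/1715.52 ≈ 7.8 m/s.

7.8 m/s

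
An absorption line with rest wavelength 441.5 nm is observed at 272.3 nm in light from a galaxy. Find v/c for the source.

0.449

λ'/λ₀ = 0.6168 < 1 (blueshift), so the source is approaching.
λ'/λ₀ = √((1 − β)/(1 + β)) for an approaching source ⇒ β = (1 − r²)/(1 + r²) with r = λ'/λ₀.
β = (1 − 0.3804)/(1 + 0.3804) ≈ 0.449.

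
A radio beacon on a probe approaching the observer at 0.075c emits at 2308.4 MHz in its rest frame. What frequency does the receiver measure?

2488.5 MHz

Relativistic Doppler for frequency: f' = f₀ · √((1 + β)/(1 − β)).
f' = 2308.4 × √(1.0750/0.9250) = 2308.4 × 1.07804 ≈ 2488.5 MHz.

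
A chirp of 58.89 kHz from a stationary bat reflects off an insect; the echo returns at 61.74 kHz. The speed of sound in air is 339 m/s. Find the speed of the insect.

Double Doppler shift off a moving reflector: f₂ = f₀ · (v + u)/(v − u) (u > 0 toward emitter).
Rearranging, u = v · (f₂ − f₀)/(f₂ + f₀) = 339 × 2.85/120.63 ≈ 8.0 m/s.
So the insect is moving at 8.0 m/s toward the emitter.

8.0 m/s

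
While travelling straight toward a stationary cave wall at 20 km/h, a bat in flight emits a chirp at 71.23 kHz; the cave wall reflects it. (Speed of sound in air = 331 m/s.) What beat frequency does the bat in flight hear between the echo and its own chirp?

2432 Hz

20 km/h = 5.556 m/s.
The cave wall receives the sound from a moving source: f₁ = f₀ · v/(v − v_e) = 71.23 × 331/325.44 ≈ 72.45 kHz.
On the return leg the bat in flight is a moving observer: f₂ = f₁ · (v + v_e)/v = 72.45 × 336.56/331 ≈ 73.66 kHz.
Beat against the emitted tone (with f₀ = 71230 Hz): |f₂ − f₀| = 2v_e·f₀/(v − v_e) = 2 × 5.556 × 71230/325.44 ≈ 2432 Hz.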